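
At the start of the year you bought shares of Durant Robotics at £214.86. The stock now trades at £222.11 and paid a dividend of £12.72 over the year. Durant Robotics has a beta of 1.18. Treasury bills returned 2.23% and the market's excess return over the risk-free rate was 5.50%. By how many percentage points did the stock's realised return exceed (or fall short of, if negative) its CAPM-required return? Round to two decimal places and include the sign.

Realised HPR = (P1 + D1 − P0) / P0 = (222.11 + 12.72 − 214.86) / 214.86 = 19.97 / 214.86 = 9.2944%
CAPM required = R_f + β·MRP = 2.23% + 1.18 × 5.50% = 8.7200%
α = realised − required = 9.2944% − 8.7200% = +0.57%

+0.57%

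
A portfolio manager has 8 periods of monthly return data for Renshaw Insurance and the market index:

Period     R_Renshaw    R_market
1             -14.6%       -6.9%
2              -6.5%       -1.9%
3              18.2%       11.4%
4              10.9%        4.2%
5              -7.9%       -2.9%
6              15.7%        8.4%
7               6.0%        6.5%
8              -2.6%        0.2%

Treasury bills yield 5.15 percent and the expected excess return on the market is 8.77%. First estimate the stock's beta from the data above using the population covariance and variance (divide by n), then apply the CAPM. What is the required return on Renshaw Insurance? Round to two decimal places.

Mean R_i = (-14.6 − 6.5 + 18.2 + 10.9 − 7.9 + 15.7 + 6.0 − 2.6) / 8 = 2.4000%
Mean R_m = (-6.9 − 1.9 + 11.4 + 4.2 − 2.9 + 8.4 + 6.5 + 0.2) / 8 = 2.3750%
Σ(R_i − R̄_i)(R_m − R̄_m) = 514.0200  ⇒  Cov = 514.0200 / 8 = 64.2525
Σ(R_m − R̄_m)² = 274.9550  ⇒  Var(R_m) = 274.9550 / 8 = 34.3694
β = Cov / Var(R_m) = 64.2525 / 34.3694 = 1.8695
E(R) = R_f + β × MRP = 5.15% + 1.8695 × 8.77% = 21.55%

21.55%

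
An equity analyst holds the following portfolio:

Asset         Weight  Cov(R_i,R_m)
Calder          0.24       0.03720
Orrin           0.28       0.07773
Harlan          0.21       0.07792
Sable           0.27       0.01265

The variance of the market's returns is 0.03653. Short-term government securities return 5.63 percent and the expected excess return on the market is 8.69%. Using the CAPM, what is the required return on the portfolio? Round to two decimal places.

β_Calder = 0.03720 / 0.03653 = 1.0183
β_Orrin = 0.07773 / 0.03653 = 2.1278
β_Harlan = 0.07792 / 0.03653 = 2.1330
β_Sable = 0.01265 / 0.03653 = 0.3463
β_P = Σ w_i β_i = 0.24×1.0183 + 0.28×2.1278 + 0.21×2.1330 + 0.27×0.3463 = 1.3816
E(R_P) = R_f + β_P × MRP = 5.63% + 1.3816 × 8.69% = 17.64%

17.64%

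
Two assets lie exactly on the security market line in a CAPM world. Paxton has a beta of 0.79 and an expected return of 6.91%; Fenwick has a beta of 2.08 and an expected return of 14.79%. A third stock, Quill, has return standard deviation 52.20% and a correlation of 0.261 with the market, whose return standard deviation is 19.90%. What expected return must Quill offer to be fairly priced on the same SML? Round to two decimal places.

MRP = (14.79% − 6.91%) / (2.08 − 0.79) = 6.1085%
R_f = 6.91% − 0.79 × 6.1085% = 2.0843%
β_Quill = ρ·σ_i/σ_m = 0.261 × 52.20 / 19.90 = 0.6846
E(R_Quill) = R_f + β × MRP = 2.0843% + 0.6846 × 6.1085% = 6.27%

6.27%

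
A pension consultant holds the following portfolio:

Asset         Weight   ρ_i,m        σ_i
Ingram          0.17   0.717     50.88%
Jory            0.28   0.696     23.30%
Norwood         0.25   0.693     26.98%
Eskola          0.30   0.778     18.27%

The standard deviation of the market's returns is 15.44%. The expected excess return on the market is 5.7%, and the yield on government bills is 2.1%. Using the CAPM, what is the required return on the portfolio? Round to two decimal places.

β_Ingram = 0.717 × 50.88% / 15.44% = 2.3628
β_Jory = 0.696 × 23.30% / 15.44% = 1.0503
β_Norwood = 0.693 × 26.98% / 15.44% = 1.2110
β_Eskola = 0.778 × 18.27% / 15.44% = 0.9206
β_P = Σ w_i β_i = 0.17×2.3628 + 0.28×1.0503 + 0.25×1.2110 + 0.30×0.9206 = 1.2747
E(R_P) = R_f + β_P × MRP = 2.1% + 1.2747 × 5.7% = 9.37%

9.37%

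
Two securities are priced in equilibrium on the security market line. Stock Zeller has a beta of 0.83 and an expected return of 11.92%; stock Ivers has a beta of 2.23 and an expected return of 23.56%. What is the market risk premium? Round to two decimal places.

Both satisfy E(R) = R_f + β·MRP, so the slope of the SML is
MRP = (23.56% − 11.92%) / (2.23 − 0.83) = 11.64% / 1.40 = 8.3143%

8.31%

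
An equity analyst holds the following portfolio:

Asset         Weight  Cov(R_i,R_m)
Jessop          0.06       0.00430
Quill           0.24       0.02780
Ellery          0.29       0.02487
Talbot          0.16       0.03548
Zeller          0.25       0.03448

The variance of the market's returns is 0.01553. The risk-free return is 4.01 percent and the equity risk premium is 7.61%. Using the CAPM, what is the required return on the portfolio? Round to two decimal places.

17.95%

β_Jessop = 0.00430 / 0.01553 = 0.2769
β_Quill = 0.02780 / 0.01553 = 1.7901
β_Ellery = 0.02487 / 0.01553 = 1.6014
β_Talbot = 0.03548 / 0.01553 = 2.2846
β_Zeller = 0.03448 / 0.01553 = 2.2202
β_P = Σ w_i β_i = 0.06×0.2769 + 0.24×1.7901 + 0.29×1.6014 + 0.16×2.2846 + 0.25×2.2202 = 1.8312
E(R_P) = R_f + β_P × MRP = 4.01% + 1.8312 × 7.61% = 17.95%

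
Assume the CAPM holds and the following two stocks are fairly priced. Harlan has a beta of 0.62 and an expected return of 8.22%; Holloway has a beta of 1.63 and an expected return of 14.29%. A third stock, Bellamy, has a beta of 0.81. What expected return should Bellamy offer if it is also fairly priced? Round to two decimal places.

9.36%

MRP (SML slope) = (14.29% − 8.22%) / (1.63 − 0.62) = 6.07% / 1.01 = 6.0099%
R_f (intercept) = 8.22% − 0.62 × 6.0099% = 4.4939%
E(R_Bellamy) = R_f + β × MRP = 4.4939% + 0.81 × 6.0099% = 9.36%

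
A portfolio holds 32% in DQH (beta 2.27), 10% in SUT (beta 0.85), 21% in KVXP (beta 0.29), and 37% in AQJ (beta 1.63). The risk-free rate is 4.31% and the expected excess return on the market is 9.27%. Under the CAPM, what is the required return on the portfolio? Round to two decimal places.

β_P = Σ w_i β_i = 0.32×2.27 + 0.10×0.85 + 0.21×0.29 + 0.37×1.63 = 1.4754
E(R_P) = R_f + β_P × MRP = 4.31% + 1.4754 × 9.27% = 17.99%

17.99%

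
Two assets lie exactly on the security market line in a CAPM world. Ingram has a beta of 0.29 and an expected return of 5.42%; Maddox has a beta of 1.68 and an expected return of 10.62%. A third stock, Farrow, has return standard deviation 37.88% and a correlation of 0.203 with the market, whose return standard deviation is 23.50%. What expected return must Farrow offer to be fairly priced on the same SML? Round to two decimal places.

5.56%

MRP = (10.62% − 5.42%) / (1.68 − 0.29) = 3.7410%
R_f = 5.42% − 0.29 × 3.7410% = 4.3351%
β_Farrow = ρ·σ_i/σ_m = 0.203 × 37.88 / 23.50 = 0.3272
E(R_Farrow) = R_f + β × MRP = 4.3351% + 0.3272 × 3.7410% = 5.56%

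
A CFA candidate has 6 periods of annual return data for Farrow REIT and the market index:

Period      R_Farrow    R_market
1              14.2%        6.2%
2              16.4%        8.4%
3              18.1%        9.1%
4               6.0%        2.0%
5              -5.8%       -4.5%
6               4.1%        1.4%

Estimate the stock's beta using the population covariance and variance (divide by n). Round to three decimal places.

1.766

Mean R_i = (14.2 + 16.4 + 18.1 + 6.0 − 5.8 + 4.1) / 6 = 8.8333%
Mean R_m = (6.2 + 8.4 + 9.1 + 2.0 − 4.5 + 1.4) / 6 = 3.7667%
Σ(R_i − R̄_i)(R_m − R̄_m) = 234.7167  ⇒  Cov = 234.7167 / 6 = 39.1195
Σ(R_m − R̄_m)² = 132.8933  ⇒  Var(R_m) = 132.8933 / 6 = 22.1489
β = Cov / Var(R_m) = 39.1195 / 22.1489 = 1.7662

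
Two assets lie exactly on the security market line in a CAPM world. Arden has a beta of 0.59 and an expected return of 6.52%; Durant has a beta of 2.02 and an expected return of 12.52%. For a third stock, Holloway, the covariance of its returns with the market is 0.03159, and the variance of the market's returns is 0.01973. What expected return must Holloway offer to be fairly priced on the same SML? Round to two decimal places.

10.76%

MRP = (12.52% − 6.52%) / (2.02 − 0.59) = 4.1958%
R_f = 6.52% − 0.59 × 4.1958% = 4.0445%
β_Holloway = Cov / Var(R_m) = 0.03159 / 0.01973 = 1.6011
E(R_Holloway) = R_f + β × MRP = 4.0445% + 1.6011 × 4.1958% = 10.76%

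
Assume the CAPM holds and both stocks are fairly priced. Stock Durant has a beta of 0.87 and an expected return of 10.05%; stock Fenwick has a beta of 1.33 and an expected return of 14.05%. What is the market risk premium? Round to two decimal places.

8.70%

Both satisfy E(R) = R_f + β·MRP, so the slope of the SML is
MRP = (14.05% − 10.05%) / (1.33 − 0.87) = 4.00% / 0.46 = 8.6957%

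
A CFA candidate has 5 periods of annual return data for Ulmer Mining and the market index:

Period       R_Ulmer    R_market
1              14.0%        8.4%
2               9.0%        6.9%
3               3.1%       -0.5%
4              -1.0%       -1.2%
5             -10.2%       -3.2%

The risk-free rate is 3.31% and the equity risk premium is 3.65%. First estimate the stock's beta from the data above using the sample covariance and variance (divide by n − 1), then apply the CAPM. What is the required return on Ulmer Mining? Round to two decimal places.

Mean R_i = (14.0 + 9.0 + 3.1 − 1.0 − 10.2) / 5 = 2.9800%
Mean R_m = (8.4 + 6.9 − 0.5 − 1.2 − 3.2) / 5 = 2.0800%
Σ(R_i − R̄_i)(R_m − R̄_m) = 180.9980  ⇒  Cov = 180.9980 / 4 = 45.2495
Σ(R_m − R̄_m)² = 108.4680  ⇒  Var(R_m) = 108.4680 / 4 = 27.1170
β = Cov / Var(R_m) = 45.2495 / 27.1170 = 1.6687
E(R) = R_f + β × MRP = 3.31% + 1.6687 × 3.65% = 9.40%

9.40%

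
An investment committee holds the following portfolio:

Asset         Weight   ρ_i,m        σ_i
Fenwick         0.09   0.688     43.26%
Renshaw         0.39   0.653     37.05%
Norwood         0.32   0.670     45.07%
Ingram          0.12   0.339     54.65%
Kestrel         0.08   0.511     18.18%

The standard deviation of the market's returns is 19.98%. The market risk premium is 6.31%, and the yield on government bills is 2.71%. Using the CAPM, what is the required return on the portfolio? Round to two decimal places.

10.52%

β_Fenwick = 0.688 × 43.26% / 19.98% = 1.4896
β_Renshaw = 0.653 × 37.05% / 19.98% = 1.2109
β_Norwood = 0.670 × 45.07% / 19.98% = 1.5114
β_Ingram = 0.339 × 54.65% / 19.98% = 0.9272
β_Kestrel = 0.511 × 18.18% / 19.98% = 0.4650
β_P = Σ w_i β_i = 0.09×1.4896 + 0.39×1.2109 + 0.32×1.5114 + 0.12×0.9272 + 0.08×0.4650 = 1.2384
E(R_P) = R_f + β_P × MRP = 2.71% + 1.2384 × 6.31% = 10.52%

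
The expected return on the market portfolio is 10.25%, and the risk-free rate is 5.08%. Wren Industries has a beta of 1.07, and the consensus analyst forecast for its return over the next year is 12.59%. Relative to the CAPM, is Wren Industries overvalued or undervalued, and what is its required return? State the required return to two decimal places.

MRP = 10.25% − 5.08% = 5.17%
Required return = R_f + β·MRP = 5.08% + 1.07 × 5.17% = 10.61%
Forecast 12.59% > required 10.61% → the stock plots above the SML → undervalued.

Undervalued; required return 10.61%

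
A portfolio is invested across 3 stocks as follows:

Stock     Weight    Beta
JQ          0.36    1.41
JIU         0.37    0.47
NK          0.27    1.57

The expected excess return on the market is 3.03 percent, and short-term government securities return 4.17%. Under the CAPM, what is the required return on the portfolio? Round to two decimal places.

7.52%

β_P = Σ w_i β_i = 0.36×1.41 + 0.37×0.47 + 0.27×1.57 = 1.1054
E(R_P) = R_f + β_P × MRP = 4.17% + 1.1054 × 3.03% = 7.52%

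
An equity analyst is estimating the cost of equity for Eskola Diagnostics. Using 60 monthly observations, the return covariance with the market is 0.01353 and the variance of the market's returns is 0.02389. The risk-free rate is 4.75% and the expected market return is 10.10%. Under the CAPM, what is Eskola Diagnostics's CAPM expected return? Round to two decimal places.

β = Cov(R_i, R_m) / Var(R_m) = 0.01353 / 0.02389 = 0.5663
MRP = 10.10% − 4.75% = 5.35%
E(R) = R_f + β × MRP = 4.75% + 0.5663 × 5.35% = 7.78%

7.78%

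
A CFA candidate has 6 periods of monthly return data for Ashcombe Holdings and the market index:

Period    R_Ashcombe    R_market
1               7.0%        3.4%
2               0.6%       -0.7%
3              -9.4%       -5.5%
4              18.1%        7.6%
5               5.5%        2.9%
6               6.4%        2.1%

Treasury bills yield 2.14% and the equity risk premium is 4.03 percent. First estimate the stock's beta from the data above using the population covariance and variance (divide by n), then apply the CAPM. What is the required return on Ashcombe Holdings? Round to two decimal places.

10.29%

Mean R_i = (7.0 + 0.6 − 9.4 + 18.1 + 5.5 + 6.4) / 6 = 4.7000%
Mean R_m = (3.4 − 0.7 − 5.5 + 7.6 + 2.9 + 2.1) / 6 = 1.6333%
Σ(R_i − R̄_i)(R_m − R̄_m) = 195.9700  ⇒  Cov = 195.9700 / 6 = 32.6617
Σ(R_m − R̄_m)² = 96.8733  ⇒  Var(R_m) = 96.8733 / 6 = 16.1456
β = Cov / Var(R_m) = 32.6617 / 16.1456 = 2.0229
E(R) = R_f + β × MRP = 2.14% + 2.0229 × 4.03% = 10.29%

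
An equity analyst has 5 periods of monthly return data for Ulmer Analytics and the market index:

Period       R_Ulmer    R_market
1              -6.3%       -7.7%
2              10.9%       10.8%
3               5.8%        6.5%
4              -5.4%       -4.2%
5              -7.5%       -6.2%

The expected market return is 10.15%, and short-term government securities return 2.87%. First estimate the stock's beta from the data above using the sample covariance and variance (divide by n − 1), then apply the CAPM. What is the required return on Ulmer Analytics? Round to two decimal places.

Mean R_i = (-6.3 + 10.9 + 5.8 − 5.4 − 7.5) / 5 = -0.5000%
Mean R_m = (-7.7 + 10.8 + 6.5 − 4.2 − 6.2) / 5 = -0.1600%
Σ(R_i − R̄_i)(R_m − R̄_m) = 272.7100  ⇒  Cov = 272.7100 / 4 = 68.1775
Σ(R_m − R̄_m)² = 274.1320  ⇒  Var(R_m) = 274.1320 / 4 = 68.5330
β = Cov / Var(R_m) = 68.1775 / 68.5330 = 0.9948
MRP = 10.15% − 2.87% = 7.28%
E(R) = R_f + β × MRP = 2.87% + 0.9948 × 7.28% = 10.11%

10.11%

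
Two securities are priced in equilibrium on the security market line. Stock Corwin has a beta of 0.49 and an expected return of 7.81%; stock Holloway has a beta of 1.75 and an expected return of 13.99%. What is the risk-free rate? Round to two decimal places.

5.41%

Both satisfy E(R) = R_f + β·MRP, so the slope of the SML is
MRP = (13.99% − 7.81%) / (1.75 − 0.49) = 6.18% / 1.26 = 4.9048%
R_f = E(R_Corwin) − β_Corwin·MRP = 7.81% − 0.49 × 4.9048% = 5.4066%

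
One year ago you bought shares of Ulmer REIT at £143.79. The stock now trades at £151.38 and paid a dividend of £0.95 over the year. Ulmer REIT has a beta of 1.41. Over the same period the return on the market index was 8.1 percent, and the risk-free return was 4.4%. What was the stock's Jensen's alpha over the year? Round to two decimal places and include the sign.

Realised HPR = (P1 + D1 − P0) / P0 = (151.38 + 0.95 − 143.79) / 143.79 = 8.54 / 143.79 = 5.9392%
MRP = 8.1% − 4.4% = 3.70%
CAPM required = R_f + β·MRP = 4.4% + 1.41 × 3.7% = 9.6170%
α = realised − required = 5.9392% − 9.6170% = -3.68%

-3.68%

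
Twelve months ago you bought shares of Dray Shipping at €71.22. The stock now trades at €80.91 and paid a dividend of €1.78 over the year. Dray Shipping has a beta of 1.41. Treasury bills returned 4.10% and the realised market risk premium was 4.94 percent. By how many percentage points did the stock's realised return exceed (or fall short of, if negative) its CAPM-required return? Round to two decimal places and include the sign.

+5.04%

Realised HPR = (P1 + D1 − P0) / P0 = (80.91 + 1.78 − 71.22) / 71.22 = 11.47 / 71.22 = 16.1050%
CAPM required = R_f + β·MRP = 4.10% + 1.41 × 4.94% = 11.0654%
α = realised − required = 16.1050% − 11.0654% = +5.04%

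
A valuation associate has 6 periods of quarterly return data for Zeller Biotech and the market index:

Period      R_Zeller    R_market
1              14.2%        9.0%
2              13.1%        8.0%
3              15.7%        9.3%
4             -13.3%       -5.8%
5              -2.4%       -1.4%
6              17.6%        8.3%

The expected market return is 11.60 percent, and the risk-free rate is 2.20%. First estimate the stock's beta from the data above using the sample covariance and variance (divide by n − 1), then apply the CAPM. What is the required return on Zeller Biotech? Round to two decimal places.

20.04%

Mean R_i = (14.2 + 13.1 + 15.7 − 13.3 − 2.4 + 17.6) / 6 = 7.4833%
Mean R_m = (9.0 + 8.0 + 9.3 − 5.8 − 1.4 + 8.3) / 6 = 4.5667%
Σ(R_i − R̄_i)(R_m − R̄_m) = 400.1467  ⇒  Cov = 400.1467 / 5 = 80.0293
Σ(R_m − R̄_m)² = 210.8533  ⇒  Var(R_m) = 210.8533 / 5 = 42.1707
β = Cov / Var(R_m) = 80.0293 / 42.1707 = 1.8977
MRP = 11.60% − 2.20% = 9.40%
E(R) = R_f + β × MRP = 2.20% + 1.8977 × 9.40% = 20.04%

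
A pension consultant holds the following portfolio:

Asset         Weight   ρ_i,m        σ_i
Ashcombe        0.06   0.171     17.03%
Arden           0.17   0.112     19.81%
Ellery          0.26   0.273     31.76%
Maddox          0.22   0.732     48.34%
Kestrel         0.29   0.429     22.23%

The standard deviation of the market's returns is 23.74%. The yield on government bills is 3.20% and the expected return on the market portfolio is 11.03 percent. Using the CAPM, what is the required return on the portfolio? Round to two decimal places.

7.61%

β_Ashcombe = 0.171 × 17.03% / 23.74% = 0.1227
β_Arden = 0.112 × 19.81% / 23.74% = 0.0935
β_Ellery = 0.273 × 31.76% / 23.74% = 0.3652
β_Maddox = 0.732 × 48.34% / 23.74% = 1.4905
β_Kestrel = 0.429 × 22.23% / 23.74% = 0.4017
β_P = Σ w_i β_i = 0.06×0.1227 + 0.17×0.0935 + 0.26×0.3652 + 0.22×1.4905 + 0.29×0.4017 = 0.5626
MRP = 11.03% − 3.20% = 7.83%
E(R_P) = R_f + β_P × MRP = 3.20% + 0.5626 × 7.83% = 7.61%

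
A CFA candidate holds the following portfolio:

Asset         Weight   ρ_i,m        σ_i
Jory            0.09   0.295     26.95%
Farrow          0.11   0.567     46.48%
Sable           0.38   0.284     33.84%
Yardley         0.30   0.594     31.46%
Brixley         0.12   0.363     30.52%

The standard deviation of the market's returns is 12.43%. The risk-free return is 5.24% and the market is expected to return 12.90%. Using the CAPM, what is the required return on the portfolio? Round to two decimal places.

β_Jory = 0.295 × 26.95% / 12.43% = 0.6396
β_Farrow = 0.567 × 46.48% / 12.43% = 2.1202
β_Sable = 0.284 × 33.84% / 12.43% = 0.7732
β_Yardley = 0.594 × 31.46% / 12.43% = 1.5034
β_Brixley = 0.363 × 30.52% / 12.43% = 0.8913
β_P = Σ w_i β_i = 0.09×0.6396 + 0.11×2.1202 + 0.38×0.7732 + 0.30×1.5034 + 0.12×0.8913 = 1.1426
MRP = 12.90% − 5.24% = 7.66%
E(R_P) = R_f + β_P × MRP = 5.24% + 1.1426 × 7.66% = 13.99%

13.99%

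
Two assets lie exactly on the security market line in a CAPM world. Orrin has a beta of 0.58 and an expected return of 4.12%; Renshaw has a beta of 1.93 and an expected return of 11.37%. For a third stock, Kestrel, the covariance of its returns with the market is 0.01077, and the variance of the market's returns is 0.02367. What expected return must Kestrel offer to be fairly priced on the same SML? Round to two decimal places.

MRP = (11.37% − 4.12%) / (1.93 − 0.58) = 5.3704%
R_f = 4.12% − 0.58 × 5.3704% = 1.0052%
β_Kestrel = Cov / Var(R_m) = 0.01077 / 0.02367 = 0.4550
E(R_Kestrel) = R_f + β × MRP = 1.0052% + 0.4550 × 5.3704% = 3.45%

3.45%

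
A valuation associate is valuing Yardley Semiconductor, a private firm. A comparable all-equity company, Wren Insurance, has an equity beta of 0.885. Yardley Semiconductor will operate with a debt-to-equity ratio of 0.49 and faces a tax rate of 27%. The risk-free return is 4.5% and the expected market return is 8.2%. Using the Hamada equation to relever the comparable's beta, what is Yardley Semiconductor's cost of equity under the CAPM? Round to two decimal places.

8.95%

β_L = β_U × [1 + (1 − t)(D/E)] = 0.885 × [1 + (1 − 0.27) × 0.49]
    = 0.885 × [1 + 0.73 × 0.49] = 0.885 × 1.3577 = 1.2016
MRP = 8.2% − 4.5% = 3.70%
E(R) = R_f + β_L × MRP = 4.5% + 1.2016 × 3.7% = 8.95%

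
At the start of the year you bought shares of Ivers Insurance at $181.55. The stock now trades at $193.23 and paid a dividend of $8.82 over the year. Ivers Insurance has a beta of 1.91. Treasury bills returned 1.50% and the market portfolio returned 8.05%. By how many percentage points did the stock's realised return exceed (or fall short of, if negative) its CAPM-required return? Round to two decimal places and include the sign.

-2.72%

Realised HPR = (P1 + D1 − P0) / P0 = (193.23 + 8.82 − 181.55) / 181.55 = 20.50 / 181.55 = 11.2917%
MRP = 8.05% − 1.50% = 6.55%
CAPM required = R_f + β·MRP = 1.50% + 1.91 × 6.55% = 14.0105%
α = realised − required = 11.2917% − 14.0105% = -2.72%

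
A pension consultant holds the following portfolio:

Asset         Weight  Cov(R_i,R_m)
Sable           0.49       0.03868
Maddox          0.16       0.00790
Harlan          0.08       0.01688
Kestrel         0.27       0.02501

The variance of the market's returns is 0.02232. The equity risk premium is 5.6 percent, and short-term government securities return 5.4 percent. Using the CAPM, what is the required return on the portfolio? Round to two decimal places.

12.51%

β_Sable = 0.03868 / 0.02232 = 1.7330
β_Maddox = 0.00790 / 0.02232 = 0.3539
β_Harlan = 0.01688 / 0.02232 = 0.7563
β_Kestrel = 0.02501 / 0.02232 = 1.1205
β_P = Σ w_i β_i = 0.49×1.7330 + 0.16×0.3539 + 0.08×0.7563 + 0.27×1.1205 = 1.2688
E(R_P) = R_f + β_P × MRP = 5.4% + 1.2688 × 5.6% = 12.51%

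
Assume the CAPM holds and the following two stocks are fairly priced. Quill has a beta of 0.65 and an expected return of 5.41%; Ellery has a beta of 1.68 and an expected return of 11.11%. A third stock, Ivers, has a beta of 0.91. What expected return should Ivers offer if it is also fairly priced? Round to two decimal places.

MRP (SML slope) = (11.11% − 5.41%) / (1.68 − 0.65) = 5.70% / 1.03 = 5.5340%
R_f (intercept) = 5.41% − 0.65 × 5.5340% = 1.8129%
E(R_Ivers) = R_f + β × MRP = 1.8129% + 0.91 × 5.5340% = 6.85%

6.85%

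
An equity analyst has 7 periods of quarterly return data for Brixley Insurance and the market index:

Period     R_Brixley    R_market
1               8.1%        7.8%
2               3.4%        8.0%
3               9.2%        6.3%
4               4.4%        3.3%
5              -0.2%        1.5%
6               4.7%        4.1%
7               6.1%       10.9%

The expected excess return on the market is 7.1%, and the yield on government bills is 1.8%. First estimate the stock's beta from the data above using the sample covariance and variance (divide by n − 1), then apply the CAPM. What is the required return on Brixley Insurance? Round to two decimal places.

Mean R_i = (8.1 + 3.4 + 9.2 + 4.4 − 0.2 + 4.7 + 6.1) / 7 = 5.1000%
Mean R_m = (7.8 + 8.0 + 6.3 + 3.3 + 1.5 + 4.1 + 10.9) / 7 = 5.9857%
Σ(R_i − R̄_i)(R_m − R̄_m) = 34.6300  ⇒  Cov = 34.6300 / 6 = 5.7717
Σ(R_m − R̄_m)² = 62.4886  ⇒  Var(R_m) = 62.4886 / 6 = 10.4148
β = Cov / Var(R_m) = 5.7717 / 10.4148 = 0.5542
E(R) = R_f + β × MRP = 1.8% + 0.5542 × 7.1% = 5.73%

5.73%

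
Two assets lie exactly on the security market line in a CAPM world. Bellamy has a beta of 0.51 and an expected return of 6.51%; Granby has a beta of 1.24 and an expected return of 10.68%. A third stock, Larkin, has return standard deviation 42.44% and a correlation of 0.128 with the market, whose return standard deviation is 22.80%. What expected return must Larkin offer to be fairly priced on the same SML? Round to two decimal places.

MRP = (10.68% − 6.51%) / (1.24 − 0.51) = 5.7123%
R_f = 6.51% − 0.51 × 5.7123% = 3.5967%
β_Larkin = ρ·σ_i/σ_m = 0.128 × 42.44 / 22.80 = 0.2383
E(R_Larkin) = R_f + β × MRP = 3.5967% + 0.2383 × 5.7123% = 4.96%

4.96%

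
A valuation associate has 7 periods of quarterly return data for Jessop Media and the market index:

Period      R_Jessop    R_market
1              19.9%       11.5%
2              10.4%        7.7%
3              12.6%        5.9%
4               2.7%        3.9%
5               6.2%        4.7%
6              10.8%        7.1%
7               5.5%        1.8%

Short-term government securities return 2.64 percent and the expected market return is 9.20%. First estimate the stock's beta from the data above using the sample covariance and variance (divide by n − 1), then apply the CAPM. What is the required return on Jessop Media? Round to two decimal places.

Mean R_i = (19.9 + 10.4 + 12.6 + 2.7 + 6.2 + 10.8 + 5.5) / 7 = 9.7286%
Mean R_m = (11.5 + 7.7 + 5.9 + 3.9 + 4.7 + 7.1 + 1.8) / 7 = 6.0857%
Σ(R_i − R̄_i)(R_m − R̄_m) = 95.0829  ⇒  Cov = 95.0829 / 6 = 15.8472
Σ(R_m − R̄_m)² = 58.0486  ⇒  Var(R_m) = 58.0486 / 6 = 9.6748
β = Cov / Var(R_m) = 15.8472 / 9.6748 = 1.6380
MRP = 9.20% − 2.64% = 6.56%
E(R) = R_f + β × MRP = 2.64% + 1.6380 × 6.56% = 13.39%

13.39%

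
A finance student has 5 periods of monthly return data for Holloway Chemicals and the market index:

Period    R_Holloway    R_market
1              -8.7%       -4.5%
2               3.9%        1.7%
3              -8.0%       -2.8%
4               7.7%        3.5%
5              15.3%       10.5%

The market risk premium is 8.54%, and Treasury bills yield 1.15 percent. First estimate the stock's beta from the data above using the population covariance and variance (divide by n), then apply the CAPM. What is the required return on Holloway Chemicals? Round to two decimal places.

Mean R_i = (-8.7 + 3.9 − 8.0 + 7.7 + 15.3) / 5 = 2.0400%
Mean R_m = (-4.5 + 1.7 − 2.8 + 3.5 + 10.5) / 5 = 1.6800%
Σ(R_i − R̄_i)(R_m − R̄_m) = 238.6440  ⇒  Cov = 238.6440 / 5 = 47.7288
Σ(R_m − R̄_m)² = 139.3680  ⇒  Var(R_m) = 139.3680 / 5 = 27.8736
β = Cov / Var(R_m) = 47.7288 / 27.8736 = 1.7123
E(R) = R_f + β × MRP = 1.15% + 1.7123 × 8.54% = 15.77%

15.77%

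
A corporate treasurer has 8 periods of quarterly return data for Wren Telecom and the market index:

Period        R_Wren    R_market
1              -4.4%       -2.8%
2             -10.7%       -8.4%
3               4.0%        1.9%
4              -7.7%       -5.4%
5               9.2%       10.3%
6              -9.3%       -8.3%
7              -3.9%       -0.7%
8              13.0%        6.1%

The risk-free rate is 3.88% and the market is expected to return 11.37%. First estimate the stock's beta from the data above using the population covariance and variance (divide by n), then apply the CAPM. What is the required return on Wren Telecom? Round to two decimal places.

Mean R_i = (-4.4 − 10.7 + 4.0 − 7.7 + 9.2 − 9.3 − 3.9 + 13.0) / 8 = -1.2250%
Mean R_m = (-2.8 − 8.4 + 1.9 − 5.4 + 10.3 − 8.3 − 0.7 + 6.1) / 8 = -0.9125%
Σ(R_i − R̄_i)(R_m − R̄_m) = 396.4175  ⇒  Cov = 396.4175 / 8 = 49.5522
Σ(R_m − R̄_m)² = 317.1888  ⇒  Var(R_m) = 317.1888 / 8 = 39.6486
β = Cov / Var(R_m) = 49.5522 / 39.6486 = 1.2498
MRP = 11.37% − 3.88% = 7.49%
E(R) = R_f + β × MRP = 3.88% + 1.2498 × 7.49% = 13.24%

13.24%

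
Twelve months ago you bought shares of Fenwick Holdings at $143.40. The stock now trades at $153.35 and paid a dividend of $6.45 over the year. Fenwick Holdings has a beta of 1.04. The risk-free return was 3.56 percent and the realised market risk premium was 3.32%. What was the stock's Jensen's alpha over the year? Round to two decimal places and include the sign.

+4.42%

Realised HPR = (P1 + D1 − P0) / P0 = (153.35 + 6.45 − 143.40) / 143.40 = 16.40 / 143.40 = 11.4365%
CAPM required = R_f + β·MRP = 3.56% + 1.04 × 3.32% = 7.0128%
α = realised − required = 11.4365% − 7.0128% = +4.42%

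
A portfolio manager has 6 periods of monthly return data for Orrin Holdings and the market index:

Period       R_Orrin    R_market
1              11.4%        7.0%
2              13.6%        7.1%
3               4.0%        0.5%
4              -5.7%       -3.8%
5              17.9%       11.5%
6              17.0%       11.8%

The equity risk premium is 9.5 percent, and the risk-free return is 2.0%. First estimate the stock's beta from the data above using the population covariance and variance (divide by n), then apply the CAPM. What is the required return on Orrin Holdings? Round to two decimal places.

Mean R_i = (11.4 + 13.6 + 4.0 − 5.7 + 17.9 + 17.0) / 6 = 9.7000%
Mean R_m = (7.0 + 7.1 + 0.5 − 3.8 + 11.5 + 11.8) / 6 = 5.6833%
Σ(R_i − R̄_i)(R_m − R̄_m) = 275.7000  ⇒  Cov = 275.7000 / 6 = 45.9500
Σ(R_m − R̄_m)² = 191.7883  ⇒  Var(R_m) = 191.7883 / 6 = 31.9647
β = Cov / Var(R_m) = 45.9500 / 31.9647 = 1.4375
E(R) = R_f + β × MRP = 2.0% + 1.4375 × 9.5% = 15.66%

15.66%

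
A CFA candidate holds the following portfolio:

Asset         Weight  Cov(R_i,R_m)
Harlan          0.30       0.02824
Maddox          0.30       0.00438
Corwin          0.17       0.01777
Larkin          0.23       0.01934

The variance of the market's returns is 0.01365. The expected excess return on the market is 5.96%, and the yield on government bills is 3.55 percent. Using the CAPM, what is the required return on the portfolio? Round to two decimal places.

11.08%

β_Harlan = 0.02824 / 0.01365 = 2.0689
β_Maddox = 0.00438 / 0.01365 = 0.3209
β_Corwin = 0.01777 / 0.01365 = 1.3018
β_Larkin = 0.01934 / 0.01365 = 1.4168
β_P = Σ w_i β_i = 0.30×2.0689 + 0.30×0.3209 + 0.17×1.3018 + 0.23×1.4168 = 1.2641
E(R_P) = R_f + β_P × MRP = 3.55% + 1.2641 × 5.96% = 11.08%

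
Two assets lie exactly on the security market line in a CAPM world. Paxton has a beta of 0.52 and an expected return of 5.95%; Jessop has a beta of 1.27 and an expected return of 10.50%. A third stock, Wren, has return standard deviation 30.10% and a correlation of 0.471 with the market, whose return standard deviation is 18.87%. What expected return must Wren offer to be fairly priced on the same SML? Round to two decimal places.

MRP = (10.50% − 5.95%) / (1.27 − 0.52) = 6.0667%
R_f = 5.95% − 0.52 × 6.0667% = 2.7953%
β_Wren = ρ·σ_i/σ_m = 0.471 × 30.10 / 18.87 = 0.7513
E(R_Wren) = R_f + β × MRP = 2.7953% + 0.7513 × 6.0667% = 7.35%

7.35%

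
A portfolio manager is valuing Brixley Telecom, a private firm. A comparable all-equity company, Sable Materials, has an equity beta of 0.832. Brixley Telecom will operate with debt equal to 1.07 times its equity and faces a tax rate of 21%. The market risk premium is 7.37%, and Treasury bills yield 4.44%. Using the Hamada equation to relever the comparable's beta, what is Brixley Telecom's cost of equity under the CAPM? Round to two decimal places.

15.76%

β_L = β_U × [1 + (1 − t)(D/E)] = 0.832 × [1 + (1 − 0.21) × 1.07]
    = 0.832 × [1 + 0.79 × 1.07] = 0.832 × 1.8453 = 1.5353
E(R) = R_f + β_L × MRP = 4.44% + 1.5353 × 7.37% = 15.76%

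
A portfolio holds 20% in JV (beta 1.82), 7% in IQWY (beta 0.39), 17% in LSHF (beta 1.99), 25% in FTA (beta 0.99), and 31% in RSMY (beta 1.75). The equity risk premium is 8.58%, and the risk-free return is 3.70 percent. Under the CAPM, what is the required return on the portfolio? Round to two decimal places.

16.74%

β_P = Σ w_i β_i = 0.20×1.82 + 0.07×0.39 + 0.17×1.99 + 0.25×0.99 + 0.31×1.75 = 1.5196
E(R_P) = R_f + β_P × MRP = 3.70% + 1.5196 × 8.58% = 16.74%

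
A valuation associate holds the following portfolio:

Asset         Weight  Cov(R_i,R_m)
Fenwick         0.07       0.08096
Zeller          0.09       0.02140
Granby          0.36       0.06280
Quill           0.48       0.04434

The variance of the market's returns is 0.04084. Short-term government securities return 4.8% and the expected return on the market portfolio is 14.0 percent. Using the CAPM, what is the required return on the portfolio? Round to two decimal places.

β_Fenwick = 0.08096 / 0.04084 = 1.9824
β_Zeller = 0.02140 / 0.04084 = 0.5240
β_Granby = 0.06280 / 0.04084 = 1.5377
β_Quill = 0.04434 / 0.04084 = 1.0857
β_P = Σ w_i β_i = 0.07×1.9824 + 0.09×0.5240 + 0.36×1.5377 + 0.48×1.0857 = 1.2606
MRP = 14.0% − 4.8% = 9.20%
E(R_P) = R_f + β_P × MRP = 4.8% + 1.2606 × 9.2% = 16.40%

16.40%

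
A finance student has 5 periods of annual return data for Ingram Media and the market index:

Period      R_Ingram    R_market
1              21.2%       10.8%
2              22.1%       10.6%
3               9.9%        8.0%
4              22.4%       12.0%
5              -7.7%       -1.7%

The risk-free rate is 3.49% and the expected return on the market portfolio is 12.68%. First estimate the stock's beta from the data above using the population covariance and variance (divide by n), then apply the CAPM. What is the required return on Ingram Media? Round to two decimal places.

Mean R_i = (21.2 + 22.1 + 9.9 + 22.4 − 7.7) / 5 = 13.5800%
Mean R_m = (10.8 + 10.6 + 8.0 + 12.0 − 1.7) / 5 = 7.9400%
Σ(R_i − R̄_i)(R_m − R̄_m) = 285.1840  ⇒  Cov = 285.1840 / 5 = 57.0368
Σ(R_m − R̄_m)² = 124.6720  ⇒  Var(R_m) = 124.6720 / 5 = 24.9344
β = Cov / Var(R_m) = 57.0368 / 24.9344 = 2.2875
MRP = 12.68% − 3.49% = 9.19%
E(R) = R_f + β × MRP = 3.49% + 2.2875 × 9.19% = 24.51%

24.51%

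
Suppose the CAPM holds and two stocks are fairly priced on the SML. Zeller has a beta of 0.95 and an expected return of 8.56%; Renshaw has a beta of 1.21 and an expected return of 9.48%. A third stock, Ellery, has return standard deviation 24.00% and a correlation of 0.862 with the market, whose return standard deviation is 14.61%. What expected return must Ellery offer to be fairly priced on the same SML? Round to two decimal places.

MRP = (9.48% − 8.56%) / (1.21 − 0.95) = 3.5385%
R_f = 8.56% − 0.95 × 3.5385% = 5.1984%
β_Ellery = ρ·σ_i/σ_m = 0.862 × 24.00 / 14.61 = 1.4160
E(R_Ellery) = R_f + β × MRP = 5.1984% + 1.4160 × 3.5385% = 10.21%

10.21%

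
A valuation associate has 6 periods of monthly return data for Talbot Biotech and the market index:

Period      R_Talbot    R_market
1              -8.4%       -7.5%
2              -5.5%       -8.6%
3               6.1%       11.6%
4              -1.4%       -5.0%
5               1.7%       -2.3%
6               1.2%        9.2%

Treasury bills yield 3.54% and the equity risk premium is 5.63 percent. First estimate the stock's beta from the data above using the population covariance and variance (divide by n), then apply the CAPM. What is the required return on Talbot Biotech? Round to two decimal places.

Mean R_i = (-8.4 − 5.5 + 6.1 − 1.4 + 1.7 + 1.2) / 6 = -1.0500%
Mean R_m = (-7.5 − 8.6 + 11.6 − 5.0 − 2.3 + 9.2) / 6 = -0.4333%
Σ(R_i − R̄_i)(R_m − R̄_m) = 192.4600  ⇒  Cov = 192.4600 / 6 = 32.0767
Σ(R_m − R̄_m)² = 378.5733  ⇒  Var(R_m) = 378.5733 / 6 = 63.0956
β = Cov / Var(R_m) = 32.0767 / 63.0956 = 0.5084
E(R) = R_f + β × MRP = 3.54% + 0.5084 × 5.63% = 6.40%

6.40%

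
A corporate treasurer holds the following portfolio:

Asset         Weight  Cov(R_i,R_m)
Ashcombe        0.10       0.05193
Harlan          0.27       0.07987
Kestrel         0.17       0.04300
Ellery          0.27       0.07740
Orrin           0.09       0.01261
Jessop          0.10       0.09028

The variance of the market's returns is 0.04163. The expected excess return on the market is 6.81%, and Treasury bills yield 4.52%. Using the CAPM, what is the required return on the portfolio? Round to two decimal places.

β_Ashcombe = 0.05193 / 0.04163 = 1.2474
β_Harlan = 0.07987 / 0.04163 = 1.9186
β_Kestrel = 0.04300 / 0.04163 = 1.0329
β_Ellery = 0.07740 / 0.04163 = 1.8592
β_Orrin = 0.01261 / 0.04163 = 0.3029
β_Jessop = 0.09028 / 0.04163 = 2.1686
β_P = Σ w_i β_i = 0.10×1.2474 + 0.27×1.9186 + 0.17×1.0329 + 0.27×1.8592 + 0.09×0.3029 + 0.10×2.1686 = 1.5645
E(R_P) = R_f + β_P × MRP = 4.52% + 1.5645 × 6.81% = 15.17%

15.17%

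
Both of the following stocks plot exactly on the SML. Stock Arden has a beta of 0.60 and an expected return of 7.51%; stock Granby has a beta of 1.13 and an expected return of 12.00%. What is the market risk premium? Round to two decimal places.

8.47%

Both satisfy E(R) = R_f + β·MRP, so the slope of the SML is
MRP = (12.00% − 7.51%) / (1.13 − 0.60) = 4.49% / 0.53 = 8.4717%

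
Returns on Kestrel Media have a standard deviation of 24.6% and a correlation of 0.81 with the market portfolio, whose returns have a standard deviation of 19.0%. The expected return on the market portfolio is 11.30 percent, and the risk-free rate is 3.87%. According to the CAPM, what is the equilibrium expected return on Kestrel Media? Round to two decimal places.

11.66%

β = ρ × σ_i / σ_m = 0.81 × 24.6% / 19.0% = 1.0487
MRP = 11.30% − 3.87% = 7.43%
E(R) = 3.87% + 1.0487 × 7.43% = 11.66%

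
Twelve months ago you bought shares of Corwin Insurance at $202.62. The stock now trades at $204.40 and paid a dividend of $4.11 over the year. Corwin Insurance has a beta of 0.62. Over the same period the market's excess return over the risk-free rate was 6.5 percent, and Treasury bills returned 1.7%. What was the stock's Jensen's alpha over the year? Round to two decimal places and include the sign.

Realised HPR = (P1 + D1 − P0) / P0 = (204.40 + 4.11 − 202.62) / 202.62 = 5.89 / 202.62 = 2.9069%
CAPM required = R_f + β·MRP = 1.7% + 0.62 × 6.5% = 5.7300%
α = realised − required = 2.9069% − 5.7300% = -2.82%

-2.82%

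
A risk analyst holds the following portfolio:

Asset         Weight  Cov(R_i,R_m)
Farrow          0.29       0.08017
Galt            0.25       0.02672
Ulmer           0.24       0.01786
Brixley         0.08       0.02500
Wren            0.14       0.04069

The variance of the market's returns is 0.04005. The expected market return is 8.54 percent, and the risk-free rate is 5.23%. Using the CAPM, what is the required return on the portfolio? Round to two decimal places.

β_Farrow = 0.08017 / 0.04005 = 2.0017
β_Galt = 0.02672 / 0.04005 = 0.6672
β_Ulmer = 0.01786 / 0.04005 = 0.4459
β_Brixley = 0.02500 / 0.04005 = 0.6242
β_Wren = 0.04069 / 0.04005 = 1.0160
β_P = Σ w_i β_i = 0.29×2.0017 + 0.25×0.6672 + 0.24×0.4459 + 0.08×0.6242 + 0.14×1.0160 = 1.0465
MRP = 8.54% − 5.23% = 3.31%
E(R_P) = R_f + β_P × MRP = 5.23% + 1.0465 × 3.31% = 8.69%

8.69%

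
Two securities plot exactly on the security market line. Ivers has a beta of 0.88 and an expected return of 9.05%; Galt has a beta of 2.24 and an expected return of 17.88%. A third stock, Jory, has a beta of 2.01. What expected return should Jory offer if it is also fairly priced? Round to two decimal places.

16.39%

MRP (SML slope) = (17.88% − 9.05%) / (2.24 − 0.88) = 8.83% / 1.36 = 6.4926%
R_f (intercept) = 9.05% − 0.88 × 6.4926% = 3.3365%
E(R_Jory) = R_f + β × MRP = 3.3365% + 2.01 × 6.4926% = 16.39%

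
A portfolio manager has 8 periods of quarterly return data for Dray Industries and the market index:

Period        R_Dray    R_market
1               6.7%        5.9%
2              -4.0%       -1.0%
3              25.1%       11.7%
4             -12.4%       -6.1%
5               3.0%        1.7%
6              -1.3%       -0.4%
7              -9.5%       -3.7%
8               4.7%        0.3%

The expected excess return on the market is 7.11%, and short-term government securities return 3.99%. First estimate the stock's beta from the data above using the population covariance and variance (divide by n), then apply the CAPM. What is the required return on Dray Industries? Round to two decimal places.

Mean R_i = (6.7 − 4.0 + 25.1 − 12.4 + 3.0 − 1.3 − 9.5 + 4.7) / 8 = 1.5375%
Mean R_m = (5.9 − 1.0 + 11.7 − 6.1 + 1.7 − 0.4 − 3.7 + 0.3) / 8 = 1.0500%
Σ(R_i − R̄_i)(R_m − R̄_m) = 442.1050  ⇒  Cov = 442.1050 / 8 = 55.2631
Σ(R_m − R̄_m)² = 217.9200  ⇒  Var(R_m) = 217.9200 / 8 = 27.2400
β = Cov / Var(R_m) = 55.2631 / 27.2400 = 2.0287
E(R) = R_f + β × MRP = 3.99% + 2.0287 × 7.11% = 18.41%

18.41%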